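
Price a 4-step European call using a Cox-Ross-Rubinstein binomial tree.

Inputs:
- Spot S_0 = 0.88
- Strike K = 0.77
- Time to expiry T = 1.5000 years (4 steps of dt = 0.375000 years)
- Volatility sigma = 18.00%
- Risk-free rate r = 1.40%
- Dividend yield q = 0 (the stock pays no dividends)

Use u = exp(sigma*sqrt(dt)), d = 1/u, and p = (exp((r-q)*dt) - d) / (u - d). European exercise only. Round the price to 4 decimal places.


Answer: Price = V(0,0) = 0.1548

Derivation:
dt = T/N = 0.375000
u = exp(sigma*sqrt(dt)) = 1.116532; d = 1/u = 0.895631
p = (exp((r-q)*dt) - d) / (u - d) = 0.496300
Discount per step: exp(-r*dt) = 0.994764
Stock lattice S(k, i) with i counting down-moves:
  k=0: S(0,0) = 0.8800
  k=1: S(1,0) = 0.9825; S(1,1) = 0.7882
  k=2: S(2,0) = 1.0970; S(2,1) = 0.8800; S(2,2) = 0.7059
  k=3: S(3,0) = 1.2249; S(3,1) = 0.9825; S(3,2) = 0.7882; S(3,3) = 0.6322
  k=4: S(4,0) = 1.3676; S(4,1) = 1.0970; S(4,2) = 0.8800; S(4,3) = 0.7059; S(4,4) = 0.5662
Terminal payoffs V(N, i) = max(S_T - K, 0):
  V(4,0) = 0.597624; V(4,1) = 0.327046; V(4,2) = 0.110000; V(4,3) = 0.000000; V(4,4) = 0.000000
Backward induction: V(k, i) = exp(-r*dt) * [p * V(k+1, i) + (1-p) * V(k+1, i+1)].
  V(3,0) = exp(-r*dt) * [p*0.597624 + (1-p)*0.327046] = 0.458918
  V(3,1) = exp(-r*dt) * [p*0.327046 + (1-p)*0.110000] = 0.216580
  V(3,2) = exp(-r*dt) * [p*0.110000 + (1-p)*0.000000] = 0.054307
  V(3,3) = exp(-r*dt) * [p*0.000000 + (1-p)*0.000000] = 0.000000
  V(2,0) = exp(-r*dt) * [p*0.458918 + (1-p)*0.216580] = 0.335088
  V(2,1) = exp(-r*dt) * [p*0.216580 + (1-p)*0.054307] = 0.134137
  V(2,2) = exp(-r*dt) * [p*0.054307 + (1-p)*0.000000] = 0.026811
  V(1,0) = exp(-r*dt) * [p*0.335088 + (1-p)*0.134137] = 0.232644
  V(1,1) = exp(-r*dt) * [p*0.134137 + (1-p)*0.026811] = 0.079658
  V(0,0) = exp(-r*dt) * [p*0.232644 + (1-p)*0.079658] = 0.154770


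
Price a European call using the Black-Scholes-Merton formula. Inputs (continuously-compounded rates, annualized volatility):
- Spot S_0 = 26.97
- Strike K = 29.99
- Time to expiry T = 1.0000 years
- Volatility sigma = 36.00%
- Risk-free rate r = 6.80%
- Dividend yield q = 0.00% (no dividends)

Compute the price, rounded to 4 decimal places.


Answer: Price = 3.4250

Derivation:
d1 = (ln(S/K) + (r - q + 0.5*sigma^2) * T) / (sigma * sqrt(T)) = 0.07405873
d2 = d1 - sigma * sqrt(T) = -0.28594127
exp(-rT) = 0.93426047; exp(-qT) = 1.00000000
C = S_0 * exp(-qT) * N(d1) - K * exp(-rT) * N(d2)
N(d1) = 0.52951817; N(d2) = 0.38746155
C = 26.9700 * 1.00000000 * 0.52951817 - 29.9900 * 0.93426047 * 0.38746155 = 3.4250


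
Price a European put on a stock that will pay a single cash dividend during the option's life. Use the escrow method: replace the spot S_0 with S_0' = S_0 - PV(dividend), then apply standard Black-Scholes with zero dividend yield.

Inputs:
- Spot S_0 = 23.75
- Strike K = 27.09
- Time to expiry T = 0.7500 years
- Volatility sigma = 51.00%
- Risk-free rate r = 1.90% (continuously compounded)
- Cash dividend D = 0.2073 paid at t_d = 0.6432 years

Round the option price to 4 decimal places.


Answer: Price = 6.1466

Derivation:
PV(D) = D * exp(-r * t_d) = 0.2073 * 0.98785357 = 0.20478205
S_0' = S_0 - PV(D) = 23.7500 - 0.20478205 = 23.54521795
d1 = (ln(S_0'/K) + (r + sigma^2/2)*T) / (sigma*sqrt(T)) = -0.06442417
d2 = d1 - sigma*sqrt(T) = -0.50609713
exp(-rT) = 0.98585105
N(-d1) = 0.52568376; N(-d2) = 0.69360577
P = K * exp(-rT) * N(-d2) - S_0' * N(-d1) = 27.0900 * 0.98585105 * 0.69360577 - 23.54521795 * 0.52568376 = 6.1466


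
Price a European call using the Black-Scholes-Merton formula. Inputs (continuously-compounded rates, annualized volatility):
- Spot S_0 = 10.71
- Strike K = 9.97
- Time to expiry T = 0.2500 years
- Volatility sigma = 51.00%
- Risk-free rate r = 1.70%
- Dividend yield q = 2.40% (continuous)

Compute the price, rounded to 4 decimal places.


d1 = (ln(S/K) + (r - q + 0.5*sigma^2) * T) / (sigma * sqrt(T)) = 0.40141098
d2 = d1 - sigma * sqrt(T) = 0.14641098
exp(-rT) = 0.99575902; exp(-qT) = 0.99401796
C = S_0 * exp(-qT) * N(d1) - K * exp(-rT) * N(d2)
N(d1) = 0.65594122; N(d2) = 0.55820152
C = 10.7100 * 0.99401796 * 0.65594122 - 9.9700 * 0.99575902 * 0.55820152 = 1.4414

Answer: Price = 1.4414


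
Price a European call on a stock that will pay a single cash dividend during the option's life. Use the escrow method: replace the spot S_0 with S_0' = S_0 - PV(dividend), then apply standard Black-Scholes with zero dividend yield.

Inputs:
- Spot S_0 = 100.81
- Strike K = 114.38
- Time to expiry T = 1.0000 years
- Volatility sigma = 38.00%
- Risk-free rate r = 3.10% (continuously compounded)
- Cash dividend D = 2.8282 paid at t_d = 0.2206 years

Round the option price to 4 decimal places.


Answer: Price = 10.1085

Derivation:
PV(D) = D * exp(-r * t_d) = 2.8282 * 0.99318473 = 2.80892505
S_0' = S_0 - PV(D) = 100.8100 - 2.80892505 = 98.00107495
d1 = (ln(S_0'/K) + (r + sigma^2/2)*T) / (sigma*sqrt(T)) = -0.13512577
d2 = d1 - sigma*sqrt(T) = -0.51512577
exp(-rT) = 0.96947557
N(d1) = 0.44625622; N(d2) = 0.30323257
C = S_0' * N(d1) - K * exp(-rT) * N(d2) = 98.00107495 * 0.44625622 - 114.3800 * 0.96947557 * 0.30323257 = 10.1085


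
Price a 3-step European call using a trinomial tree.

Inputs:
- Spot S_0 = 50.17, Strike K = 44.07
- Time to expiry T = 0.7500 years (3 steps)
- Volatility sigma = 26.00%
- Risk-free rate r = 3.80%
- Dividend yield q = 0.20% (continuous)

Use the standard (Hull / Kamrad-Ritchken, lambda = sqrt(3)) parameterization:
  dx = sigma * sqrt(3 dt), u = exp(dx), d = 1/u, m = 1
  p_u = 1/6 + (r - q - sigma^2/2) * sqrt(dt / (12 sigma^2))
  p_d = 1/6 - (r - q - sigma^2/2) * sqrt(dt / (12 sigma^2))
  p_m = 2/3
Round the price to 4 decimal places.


Answer: Price = V(0,0) = 8.9026

Derivation:
dt = T/N = 0.250000; dx = sigma*sqrt(3*dt) = 0.225167
u = exp(dx) = 1.252531; d = 1/u = 0.798383
p_u = 0.167888, p_m = 0.666667, p_d = 0.165445
Discount per step: exp(-r*dt) = 0.990545
Stock lattice S(k, j) with j the centered position index:
  k=0: S(0,+0) = 50.1700
  k=1: S(1,-1) = 40.0549; S(1,+0) = 50.1700; S(1,+1) = 62.8395
  k=2: S(2,-2) = 31.9791; S(2,-1) = 40.0549; S(2,+0) = 50.1700; S(2,+1) = 62.8395; S(2,+2) = 78.7084
  k=3: S(3,-3) = 25.5316; S(3,-2) = 31.9791; S(3,-1) = 40.0549; S(3,+0) = 50.1700; S(3,+1) = 62.8395; S(3,+2) = 78.7084; S(3,+3) = 98.5848
Terminal payoffs V(N, j) = max(S_T - K, 0):
  V(3,-3) = 0.000000; V(3,-2) = 0.000000; V(3,-1) = 0.000000; V(3,+0) = 6.100000; V(3,+1) = 18.769499; V(3,+2) = 34.638444; V(3,+3) = 54.514796
Backward induction: V(k, j) = exp(-r*dt) * [p_u * V(k+1, j+1) + p_m * V(k+1, j) + p_d * V(k+1, j-1)]
  V(2,-2) = exp(-r*dt) * [p_u*0.000000 + p_m*0.000000 + p_d*0.000000] = 0.000000
  V(2,-1) = exp(-r*dt) * [p_u*6.100000 + p_m*0.000000 + p_d*0.000000] = 1.014434
  V(2,+0) = exp(-r*dt) * [p_u*18.769499 + p_m*6.100000 + p_d*0.000000] = 7.149595
  V(2,+1) = exp(-r*dt) * [p_u*34.638444 + p_m*18.769499 + p_d*6.100000] = 19.154757
  V(2,+2) = exp(-r*dt) * [p_u*54.514796 + p_m*34.638444 + p_d*18.769499] = 35.015767
  V(1,-1) = exp(-r*dt) * [p_u*7.149595 + p_m*1.014434 + p_d*0.000000] = 1.858877
  V(1,+0) = exp(-r*dt) * [p_u*19.154757 + p_m*7.149595 + p_d*1.014434] = 8.073025
  V(1,+1) = exp(-r*dt) * [p_u*35.015767 + p_m*19.154757 + p_d*7.149595] = 19.643926
  V(0,+0) = exp(-r*dt) * [p_u*19.643926 + p_m*8.073025 + p_d*1.858877] = 8.902561


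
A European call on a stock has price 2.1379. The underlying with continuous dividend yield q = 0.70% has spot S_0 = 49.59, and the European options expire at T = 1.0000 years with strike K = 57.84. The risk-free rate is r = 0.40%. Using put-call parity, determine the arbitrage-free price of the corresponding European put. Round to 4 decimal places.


Put-call parity: C - P = S_0 * exp(-qT) - K * exp(-rT).
S_0 * exp(-qT) = 49.5900 * 0.99302444 = 49.24408213
K * exp(-rT) = 57.8400 * 0.99600799 = 57.60910210
P = C - S*exp(-qT) + K*exp(-rT)
P = 2.1379 - 49.24408213 + 57.60910210 = 10.5029

Answer: Put price = 10.5029


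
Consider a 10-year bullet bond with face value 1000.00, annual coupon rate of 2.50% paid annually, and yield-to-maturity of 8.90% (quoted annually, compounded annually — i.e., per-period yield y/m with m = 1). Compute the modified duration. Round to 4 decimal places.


Coupon per period c = face * coupon_rate / m = 25.000000
Periods per year m = 1; per-period yield y/m = 0.089000
Number of cashflows N = 10
Cashflows (t years, CF_t, discount factor 1/(1+y/m)^(m*t), PV):
  t = 1.0000: CF_t = 25.000000, DF = 0.918274, PV = 22.956841
  t = 2.0000: CF_t = 25.000000, DF = 0.843226, PV = 21.080662
  t = 3.0000: CF_t = 25.000000, DF = 0.774313, PV = 19.357817
  t = 4.0000: CF_t = 25.000000, DF = 0.711031, PV = 17.775773
  t = 5.0000: CF_t = 25.000000, DF = 0.652921, PV = 16.323024
  t = 6.0000: CF_t = 25.000000, DF = 0.599560, PV = 14.989002
  t = 7.0000: CF_t = 25.000000, DF = 0.550560, PV = 13.764006
  t = 8.0000: CF_t = 25.000000, DF = 0.505565, PV = 12.639124
  t = 9.0000: CF_t = 25.000000, DF = 0.464247, PV = 11.606174
  t = 10.0000: CF_t = 1025.000000, DF = 0.426306, PV = 436.963406
Price P = sum_t PV_t = 587.455829
First compute Macaulay numerator sum_t t * PV_t:
  t * PV_t at t = 1.0000: 22.956841
  t * PV_t at t = 2.0000: 42.161324
  t * PV_t at t = 3.0000: 58.073450
  t * PV_t at t = 4.0000: 71.103091
  t * PV_t at t = 5.0000: 81.615118
  t * PV_t at t = 6.0000: 89.934015
  t * PV_t at t = 7.0000: 96.348041
  t * PV_t at t = 8.0000: 101.112991
  t * PV_t at t = 9.0000: 104.455569
  t * PV_t at t = 10.0000: 4369.634058
Macaulay duration D = 5037.394499 / 587.455829 = 8.574933
Modified duration = D / (1 + y/m) = 8.574933 / (1 + 0.089000) = 7.874135

Answer: Modified duration = 7.8741


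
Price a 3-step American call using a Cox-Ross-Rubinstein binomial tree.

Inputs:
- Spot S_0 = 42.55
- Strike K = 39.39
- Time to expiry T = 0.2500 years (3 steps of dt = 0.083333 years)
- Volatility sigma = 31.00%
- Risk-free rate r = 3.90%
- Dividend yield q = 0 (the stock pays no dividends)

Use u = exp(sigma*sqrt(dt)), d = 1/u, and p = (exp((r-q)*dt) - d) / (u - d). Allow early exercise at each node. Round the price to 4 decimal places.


dt = T/N = 0.083333
u = exp(sigma*sqrt(dt)) = 1.093616; d = 1/u = 0.914398
p = (exp((r-q)*dt) - d) / (u - d) = 0.495806
Discount per step: exp(-r*dt) = 0.996755
Stock lattice S(k, i) with i counting down-moves:
  k=0: S(0,0) = 42.5500
  k=1: S(1,0) = 46.5333; S(1,1) = 38.9076
  k=2: S(2,0) = 50.8896; S(2,1) = 42.5500; S(2,2) = 35.5771
  k=3: S(3,0) = 55.6537; S(3,1) = 46.5333; S(3,2) = 38.9076; S(3,3) = 32.5316
Terminal payoffs V(N, i) = max(S_T - K, 0):
  V(3,0) = 16.263654; V(3,1) = 7.143345; V(3,2) = 0.000000; V(3,3) = 0.000000
Backward induction: V(k, i) = exp(-r*dt) * [p * V(k+1, i) + (1-p) * V(k+1, i+1)]; then take max(V_cont, immediate exercise) for American.
  V(2,0) = exp(-r*dt) * [p*16.263654 + (1-p)*7.143345] = 11.627402; exercise = 11.499593; V(2,0) = max -> 11.627402
  V(2,1) = exp(-r*dt) * [p*7.143345 + (1-p)*0.000000] = 3.530225; exercise = 3.160000; V(2,1) = max -> 3.530225
  V(2,2) = exp(-r*dt) * [p*0.000000 + (1-p)*0.000000] = 0.000000; exercise = 0.000000; V(2,2) = max -> 0.000000
  V(1,0) = exp(-r*dt) * [p*11.627402 + (1-p)*3.530225] = 7.520377; exercise = 7.143345; V(1,0) = max -> 7.520377
  V(1,1) = exp(-r*dt) * [p*3.530225 + (1-p)*0.000000] = 1.744629; exercise = 0.000000; V(1,1) = max -> 1.744629
  V(0,0) = exp(-r*dt) * [p*7.520377 + (1-p)*1.744629] = 4.593330; exercise = 3.160000; V(0,0) = max -> 4.593330

Answer: Price = V(0,0) = 4.5933


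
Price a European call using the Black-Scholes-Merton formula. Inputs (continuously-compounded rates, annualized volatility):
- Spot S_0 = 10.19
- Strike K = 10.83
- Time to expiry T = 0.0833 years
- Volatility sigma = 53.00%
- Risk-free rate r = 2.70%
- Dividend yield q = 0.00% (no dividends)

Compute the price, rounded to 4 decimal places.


d1 = (ln(S/K) + (r - q + 0.5*sigma^2) * T) / (sigma * sqrt(T)) = -0.30702414
d2 = d1 - sigma * sqrt(T) = -0.45999136
exp(-rT) = 0.99775343; exp(-qT) = 1.00000000
C = S_0 * exp(-qT) * N(d1) - K * exp(-rT) * N(d2)
N(d1) = 0.37941250; N(d2) = 0.32276121
C = 10.1900 * 1.00000000 * 0.37941250 - 10.8300 * 0.99775343 * 0.32276121 = 0.3786

Answer: Price = 0.3786


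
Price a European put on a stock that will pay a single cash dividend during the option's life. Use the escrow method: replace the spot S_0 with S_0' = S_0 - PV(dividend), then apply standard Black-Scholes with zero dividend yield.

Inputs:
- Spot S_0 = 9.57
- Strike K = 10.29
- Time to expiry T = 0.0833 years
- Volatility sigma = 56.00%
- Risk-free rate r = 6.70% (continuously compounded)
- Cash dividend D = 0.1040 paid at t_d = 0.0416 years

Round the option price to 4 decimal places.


Answer: Price = 1.0896

Derivation:
PV(D) = D * exp(-r * t_d) = 0.1040 * 0.99721668 = 0.10371053
S_0' = S_0 - PV(D) = 9.5700 - 0.10371053 = 9.46628947
d1 = (ln(S_0'/K) + (r + sigma^2/2)*T) / (sigma*sqrt(T)) = -0.40088292
d2 = d1 - sigma*sqrt(T) = -0.56250866
exp(-rT) = 0.99443445
N(-d1) = 0.65574684; N(-d2) = 0.71311525
P = K * exp(-rT) * N(-d2) - S_0' * N(-d1) = 10.2900 * 0.99443445 * 0.71311525 - 9.46628947 * 0.65574684 = 1.0896


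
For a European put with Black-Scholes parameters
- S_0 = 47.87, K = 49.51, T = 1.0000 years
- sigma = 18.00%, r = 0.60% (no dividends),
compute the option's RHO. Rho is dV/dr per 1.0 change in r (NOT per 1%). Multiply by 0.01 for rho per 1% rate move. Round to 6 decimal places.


Answer: Rho = -29.346734

Derivation:
d1 = -0.0638092554; d2 = -0.2438092554
phi(d1) = 0.3981309357; exp(-qT) = 1.0000000000; exp(-rT) = 0.9940179641
N(-d2) = 0.5963107241
Rho = -K*T*exp(-rT)*N(-d2) = -49.5100 * 1.0000 * 0.9940179641 * 0.5963107241 = -29.346734


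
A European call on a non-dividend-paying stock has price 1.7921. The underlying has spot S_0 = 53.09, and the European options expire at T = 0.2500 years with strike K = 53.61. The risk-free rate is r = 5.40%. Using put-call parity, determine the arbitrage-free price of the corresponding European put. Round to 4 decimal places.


Put-call parity: C - P = S_0 * exp(-qT) - K * exp(-rT).
S_0 * exp(-qT) = 53.0900 * 1.00000000 = 53.09000000
K * exp(-rT) = 53.6100 * 0.98659072 = 52.89112830
P = C - S*exp(-qT) + K*exp(-rT)
P = 1.7921 - 53.09000000 + 52.89112830 = 1.5932

Answer: Put price = 1.5932


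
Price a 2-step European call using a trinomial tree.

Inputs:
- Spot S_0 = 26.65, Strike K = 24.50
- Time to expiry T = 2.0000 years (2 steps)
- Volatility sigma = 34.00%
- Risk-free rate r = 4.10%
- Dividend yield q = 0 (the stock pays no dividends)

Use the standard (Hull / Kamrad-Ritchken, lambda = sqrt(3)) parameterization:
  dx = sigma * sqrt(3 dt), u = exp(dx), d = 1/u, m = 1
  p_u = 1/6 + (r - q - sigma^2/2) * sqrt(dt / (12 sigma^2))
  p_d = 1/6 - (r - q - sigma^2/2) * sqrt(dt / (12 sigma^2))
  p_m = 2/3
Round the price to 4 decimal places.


Answer: Price = V(0,0) = 6.7208

Derivation:
dt = T/N = 1.000000; dx = sigma*sqrt(3*dt) = 0.588897
u = exp(dx) = 1.802000; d = 1/u = 0.554939
p_u = 0.152403, p_m = 0.666667, p_d = 0.180931
Discount per step: exp(-r*dt) = 0.959829
Stock lattice S(k, j) with j the centered position index:
  k=0: S(0,+0) = 26.6500
  k=1: S(1,-1) = 14.7891; S(1,+0) = 26.6500; S(1,+1) = 48.0233
  k=2: S(2,-2) = 8.2071; S(2,-1) = 14.7891; S(2,+0) = 26.6500; S(2,+1) = 48.0233; S(2,+2) = 86.5380
Terminal payoffs V(N, j) = max(S_T - K, 0):
  V(2,-2) = 0.000000; V(2,-1) = 0.000000; V(2,+0) = 2.150000; V(2,+1) = 23.523306; V(2,+2) = 62.038007
Backward induction: V(k, j) = exp(-r*dt) * [p_u * V(k+1, j+1) + p_m * V(k+1, j) + p_d * V(k+1, j-1)]
  V(1,-1) = exp(-r*dt) * [p_u*2.150000 + p_m*0.000000 + p_d*0.000000] = 0.314503
  V(1,+0) = exp(-r*dt) * [p_u*23.523306 + p_m*2.150000 + p_d*0.000000] = 4.816758
  V(1,+1) = exp(-r*dt) * [p_u*62.038007 + p_m*23.523306 + p_d*2.150000] = 24.500565
  V(0,+0) = exp(-r*dt) * [p_u*24.500565 + p_m*4.816758 + p_d*0.314503] = 6.720750


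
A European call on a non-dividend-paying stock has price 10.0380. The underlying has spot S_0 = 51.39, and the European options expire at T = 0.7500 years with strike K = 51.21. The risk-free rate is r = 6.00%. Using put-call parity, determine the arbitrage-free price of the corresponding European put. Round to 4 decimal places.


Answer: Put price = 7.6046

Derivation:
Put-call parity: C - P = S_0 * exp(-qT) - K * exp(-rT).
S_0 * exp(-qT) = 51.3900 * 1.00000000 = 51.39000000
K * exp(-rT) = 51.2100 * 0.95599748 = 48.95663104
P = C - S*exp(-qT) + K*exp(-rT)
P = 10.0380 - 51.39000000 + 48.95663104 = 7.6046


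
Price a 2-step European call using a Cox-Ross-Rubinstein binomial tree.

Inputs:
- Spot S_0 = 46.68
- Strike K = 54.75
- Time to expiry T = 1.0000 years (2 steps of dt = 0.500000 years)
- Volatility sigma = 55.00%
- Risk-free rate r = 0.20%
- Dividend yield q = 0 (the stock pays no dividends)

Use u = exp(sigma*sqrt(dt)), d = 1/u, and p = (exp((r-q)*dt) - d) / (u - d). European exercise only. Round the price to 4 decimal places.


Answer: Price = V(0,0) = 7.6796

Derivation:
dt = T/N = 0.500000
u = exp(sigma*sqrt(dt)) = 1.475370; d = 1/u = 0.677796
p = (exp((r-q)*dt) - d) / (u - d) = 0.405234
Discount per step: exp(-r*dt) = 0.999000
Stock lattice S(k, i) with i counting down-moves:
  k=0: S(0,0) = 46.6800
  k=1: S(1,0) = 68.8703; S(1,1) = 31.6395
  k=2: S(2,0) = 101.6091; S(2,1) = 46.6800; S(2,2) = 21.4451
Terminal payoffs V(N, i) = max(S_T - K, 0):
  V(2,0) = 46.859117; V(2,1) = 0.000000; V(2,2) = 0.000000
Backward induction: V(k, i) = exp(-r*dt) * [p * V(k+1, i) + (1-p) * V(k+1, i+1)].
  V(1,0) = exp(-r*dt) * [p*46.859117 + (1-p)*0.000000] = 18.969950
  V(1,1) = exp(-r*dt) * [p*0.000000 + (1-p)*0.000000] = 0.000000
  V(0,0) = exp(-r*dt) * [p*18.969950 + (1-p)*0.000000] = 7.679594


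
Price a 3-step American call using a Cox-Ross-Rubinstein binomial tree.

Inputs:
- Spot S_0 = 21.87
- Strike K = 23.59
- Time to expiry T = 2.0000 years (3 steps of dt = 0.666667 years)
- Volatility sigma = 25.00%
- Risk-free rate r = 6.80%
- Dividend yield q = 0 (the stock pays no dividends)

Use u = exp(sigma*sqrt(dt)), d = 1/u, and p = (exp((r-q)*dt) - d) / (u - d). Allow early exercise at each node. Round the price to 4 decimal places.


Answer: Price = V(0,0) = 3.7664

Derivation:
dt = T/N = 0.666667
u = exp(sigma*sqrt(dt)) = 1.226450; d = 1/u = 0.815361
p = (exp((r-q)*dt) - d) / (u - d) = 0.561959
Discount per step: exp(-r*dt) = 0.955679
Stock lattice S(k, i) with i counting down-moves:
  k=0: S(0,0) = 21.8700
  k=1: S(1,0) = 26.8225; S(1,1) = 17.8319
  k=2: S(2,0) = 32.8964; S(2,1) = 21.8700; S(2,2) = 14.5395
  k=3: S(3,0) = 40.3458; S(3,1) = 26.8225; S(3,2) = 17.8319; S(3,3) = 11.8549
Terminal payoffs V(N, i) = max(S_T - K, 0):
  V(3,0) = 16.755839; V(3,1) = 3.232470; V(3,2) = 0.000000; V(3,3) = 0.000000
Backward induction: V(k, i) = exp(-r*dt) * [p * V(k+1, i) + (1-p) * V(k+1, i+1)]; then take max(V_cont, immediate exercise) for American.
  V(2,0) = exp(-r*dt) * [p*16.755839 + (1-p)*3.232470] = 10.351965; exercise = 9.306429; V(2,0) = max -> 10.351965
  V(2,1) = exp(-r*dt) * [p*3.232470 + (1-p)*0.000000] = 1.736007; exercise = 0.000000; V(2,1) = max -> 1.736007
  V(2,2) = exp(-r*dt) * [p*0.000000 + (1-p)*0.000000] = 0.000000; exercise = 0.000000; V(2,2) = max -> 0.000000
  V(1,0) = exp(-r*dt) * [p*10.351965 + (1-p)*1.736007] = 6.286288; exercise = 3.232470; V(1,0) = max -> 6.286288
  V(1,1) = exp(-r*dt) * [p*1.736007 + (1-p)*0.000000] = 0.932327; exercise = 0.000000; V(1,1) = max -> 0.932327
  V(0,0) = exp(-r*dt) * [p*6.286288 + (1-p)*0.932327] = 3.766365; exercise = 0.000000; V(0,0) = max -> 3.766365


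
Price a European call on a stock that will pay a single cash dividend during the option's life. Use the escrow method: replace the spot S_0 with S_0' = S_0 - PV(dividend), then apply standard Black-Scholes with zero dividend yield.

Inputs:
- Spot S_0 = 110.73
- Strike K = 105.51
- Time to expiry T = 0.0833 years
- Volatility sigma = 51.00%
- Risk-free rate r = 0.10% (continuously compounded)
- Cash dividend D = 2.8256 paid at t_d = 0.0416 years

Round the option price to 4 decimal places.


Answer: Price = 7.5349

Derivation:
PV(D) = D * exp(-r * t_d) = 2.8256 * 0.99995840 = 2.82548246
S_0' = S_0 - PV(D) = 110.7300 - 2.82548246 = 107.90451754
d1 = (ln(S_0'/K) + (r + sigma^2/2)*T) / (sigma*sqrt(T)) = 0.22662114
d2 = d1 - sigma*sqrt(T) = 0.07942627
exp(-rT) = 0.99991670
N(d1) = 0.58964082; N(d2) = 0.53165321
C = S_0' * N(d1) - K * exp(-rT) * N(d2) = 107.90451754 * 0.58964082 - 105.5100 * 0.99991670 * 0.53165321 = 7.5349


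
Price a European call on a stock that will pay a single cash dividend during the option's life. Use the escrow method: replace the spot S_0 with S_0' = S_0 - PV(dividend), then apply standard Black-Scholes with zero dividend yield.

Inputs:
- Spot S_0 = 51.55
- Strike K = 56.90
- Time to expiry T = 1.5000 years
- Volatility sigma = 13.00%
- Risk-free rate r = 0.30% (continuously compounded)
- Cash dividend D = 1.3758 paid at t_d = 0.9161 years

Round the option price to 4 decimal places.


Answer: Price = 1.0897

Derivation:
PV(D) = D * exp(-r * t_d) = 1.3758 * 0.99725547 = 1.37202408
S_0' = S_0 - PV(D) = 51.5500 - 1.37202408 = 50.17797592
d1 = (ln(S_0'/K) + (r + sigma^2/2)*T) / (sigma*sqrt(T)) = -0.68173782
d2 = d1 - sigma*sqrt(T) = -0.84095466
exp(-rT) = 0.99551011
N(d1) = 0.24770237; N(d2) = 0.20018667
C = S_0' * N(d1) - K * exp(-rT) * N(d2) = 50.17797592 * 0.24770237 - 56.9000 * 0.99551011 * 0.20018667 = 1.0897


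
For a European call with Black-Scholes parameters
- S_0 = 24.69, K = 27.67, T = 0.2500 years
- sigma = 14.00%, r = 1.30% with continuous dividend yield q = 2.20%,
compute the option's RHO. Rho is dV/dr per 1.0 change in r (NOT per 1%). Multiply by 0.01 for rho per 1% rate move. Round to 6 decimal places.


d1 = -1.6250070063; d2 = -1.6950070063
phi(d1) = 0.1065370552; exp(-qT) = 0.9945150973; exp(-rT) = 0.9967552755
N(d2) = 0.0450370458
Rho = K*T*exp(-rT)*N(d2) = 27.6700 * 0.2500 * 0.9967552755 * 0.0450370458 = 0.310533

Answer: Rho = 0.310533


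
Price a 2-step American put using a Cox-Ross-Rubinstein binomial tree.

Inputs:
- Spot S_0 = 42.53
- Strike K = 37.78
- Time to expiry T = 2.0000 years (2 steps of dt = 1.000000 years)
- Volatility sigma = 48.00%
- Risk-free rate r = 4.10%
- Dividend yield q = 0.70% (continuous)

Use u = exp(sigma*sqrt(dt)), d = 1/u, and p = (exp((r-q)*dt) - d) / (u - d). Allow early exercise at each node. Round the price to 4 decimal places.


dt = T/N = 1.000000
u = exp(sigma*sqrt(dt)) = 1.616074; d = 1/u = 0.618783
p = (exp((r-q)*dt) - d) / (u - d) = 0.416931
Discount per step: exp(-r*dt) = 0.959829
Stock lattice S(k, i) with i counting down-moves:
  k=0: S(0,0) = 42.5300
  k=1: S(1,0) = 68.7316; S(1,1) = 26.3169
  k=2: S(2,0) = 111.0755; S(2,1) = 42.5300; S(2,2) = 16.2844
Terminal payoffs V(N, i) = max(K - S_T, 0):
  V(2,0) = 0.000000; V(2,1) = 0.000000; V(2,2) = 21.495566
Backward induction: V(k, i) = exp(-r*dt) * [p * V(k+1, i) + (1-p) * V(k+1, i+1)]; then take max(V_cont, immediate exercise) for American.
  V(1,0) = exp(-r*dt) * [p*0.000000 + (1-p)*0.000000] = 0.000000; exercise = 0.000000; V(1,0) = max -> 0.000000
  V(1,1) = exp(-r*dt) * [p*0.000000 + (1-p)*21.495566] = 12.029927; exercise = 11.463142; V(1,1) = max -> 12.029927
  V(0,0) = exp(-r*dt) * [p*0.000000 + (1-p)*12.029927] = 6.732512; exercise = 0.000000; V(0,0) = max -> 6.732512

Answer: Price = V(0,0) = 6.7325


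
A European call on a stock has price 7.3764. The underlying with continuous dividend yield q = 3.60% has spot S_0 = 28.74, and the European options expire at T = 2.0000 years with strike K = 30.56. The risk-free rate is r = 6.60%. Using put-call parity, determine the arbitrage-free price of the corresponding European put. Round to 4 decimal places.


Answer: Put price = 7.4139

Derivation:
Put-call parity: C - P = S_0 * exp(-qT) - K * exp(-rT).
S_0 * exp(-qT) = 28.7400 * 0.93053090 = 26.74345795
K * exp(-rT) = 30.5600 * 0.87634100 = 26.78098081
P = C - S*exp(-qT) + K*exp(-rT)
P = 7.3764 - 26.74345795 + 26.78098081 = 7.4139


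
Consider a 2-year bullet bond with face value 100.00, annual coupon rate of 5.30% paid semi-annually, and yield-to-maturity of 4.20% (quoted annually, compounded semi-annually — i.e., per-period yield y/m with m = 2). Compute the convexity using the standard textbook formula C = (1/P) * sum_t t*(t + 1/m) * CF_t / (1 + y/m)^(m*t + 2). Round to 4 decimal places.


Answer: Convexity = 4.5563

Derivation:
Coupon per period c = face * coupon_rate / m = 2.650000
Periods per year m = 2; per-period yield y/m = 0.021000
Number of cashflows N = 4
Cashflows (t years, CF_t, discount factor 1/(1+y/m)^(m*t), PV):
  t = 0.5000: CF_t = 2.650000, DF = 0.979432, PV = 2.595495
  t = 1.0000: CF_t = 2.650000, DF = 0.959287, PV = 2.542110
  t = 1.5000: CF_t = 2.650000, DF = 0.939556, PV = 2.489824
  t = 2.0000: CF_t = 102.650000, DF = 0.920231, PV = 94.461750
Price P = sum_t PV_t = 102.089179
Convexity numerator sum_t t*(t + 1/m) * CF_t / (1+y/m)^(m*t + 2):
  t = 0.5000: term = 1.244912
  t = 1.0000: term = 3.657920
  t = 1.5000: term = 7.165367
  t = 2.0000: term = 453.079597
Convexity = (1/P) * sum = 465.147795 / 102.089179 = 4.556289


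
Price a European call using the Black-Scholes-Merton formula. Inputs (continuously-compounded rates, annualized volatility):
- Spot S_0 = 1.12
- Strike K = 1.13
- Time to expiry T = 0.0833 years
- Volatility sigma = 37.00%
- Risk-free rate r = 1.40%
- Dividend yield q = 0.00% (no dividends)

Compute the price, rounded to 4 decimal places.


Answer: Price = 0.0437

Derivation:
d1 = (ln(S/K) + (r - q + 0.5*sigma^2) * T) / (sigma * sqrt(T)) = -0.01892398
d2 = d1 - sigma * sqrt(T) = -0.12571242
exp(-rT) = 0.99883448; exp(-qT) = 1.00000000
C = S_0 * exp(-qT) * N(d1) - K * exp(-rT) * N(d2)
N(d1) = 0.49245087; N(d2) = 0.44997979
C = 1.1200 * 1.00000000 * 0.49245087 - 1.1300 * 0.99883448 * 0.44997979 = 0.0437


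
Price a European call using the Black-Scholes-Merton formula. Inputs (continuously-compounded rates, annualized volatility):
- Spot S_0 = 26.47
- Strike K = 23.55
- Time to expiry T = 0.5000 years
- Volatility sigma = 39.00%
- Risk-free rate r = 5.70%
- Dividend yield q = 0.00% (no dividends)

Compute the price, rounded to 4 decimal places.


Answer: Price = 4.8619

Derivation:
d1 = (ln(S/K) + (r - q + 0.5*sigma^2) * T) / (sigma * sqrt(T)) = 0.66508359
d2 = d1 - sigma * sqrt(T) = 0.38931195
exp(-rT) = 0.97190229; exp(-qT) = 1.00000000
C = S_0 * exp(-qT) * N(d1) - K * exp(-rT) * N(d2)
N(d1) = 0.74700149; N(d2) = 0.65147730
C = 26.4700 * 1.00000000 * 0.74700149 - 23.5500 * 0.97190229 * 0.65147730 = 4.8619


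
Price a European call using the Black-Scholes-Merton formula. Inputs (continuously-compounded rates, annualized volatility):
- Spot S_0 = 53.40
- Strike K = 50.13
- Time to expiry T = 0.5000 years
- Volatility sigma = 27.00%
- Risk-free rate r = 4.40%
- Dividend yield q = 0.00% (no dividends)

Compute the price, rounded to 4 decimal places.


Answer: Price = 6.4557

Derivation:
d1 = (ln(S/K) + (r - q + 0.5*sigma^2) * T) / (sigma * sqrt(T)) = 0.54167582
d2 = d1 - sigma * sqrt(T) = 0.35075699
exp(-rT) = 0.97824024; exp(-qT) = 1.00000000
C = S_0 * exp(-qT) * N(d1) - K * exp(-rT) * N(d2)
N(d1) = 0.70597908; N(d2) = 0.63711467
C = 53.4000 * 1.00000000 * 0.70597908 - 50.1300 * 0.97824024 * 0.63711467 = 6.4557


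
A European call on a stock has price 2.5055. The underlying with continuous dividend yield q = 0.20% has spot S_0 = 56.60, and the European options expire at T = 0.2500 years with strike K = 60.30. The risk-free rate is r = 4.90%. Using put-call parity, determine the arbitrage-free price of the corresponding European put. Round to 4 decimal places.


Put-call parity: C - P = S_0 * exp(-qT) - K * exp(-rT).
S_0 * exp(-qT) = 56.6000 * 0.99950012 = 56.57170707
K * exp(-rT) = 60.3000 * 0.98782473 = 59.56583097
P = C - S*exp(-qT) + K*exp(-rT)
P = 2.5055 - 56.57170707 + 59.56583097 = 5.4996

Answer: Put price = 5.4996


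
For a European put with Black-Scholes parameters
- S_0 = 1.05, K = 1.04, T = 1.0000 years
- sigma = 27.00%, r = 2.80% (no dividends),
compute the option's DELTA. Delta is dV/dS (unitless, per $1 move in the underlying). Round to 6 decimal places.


d1 = 0.2741461149; d2 = 0.0041461149
phi(d1) = 0.3842289887; exp(-qT) = 1.0000000000; exp(-rT) = 0.9723883668
N(-d1) = 0.3919861681
Delta = -exp(-qT) * N(-d1) = -1.0000000000 * 0.3919861681 = -0.391986

Answer: Delta = -0.391986


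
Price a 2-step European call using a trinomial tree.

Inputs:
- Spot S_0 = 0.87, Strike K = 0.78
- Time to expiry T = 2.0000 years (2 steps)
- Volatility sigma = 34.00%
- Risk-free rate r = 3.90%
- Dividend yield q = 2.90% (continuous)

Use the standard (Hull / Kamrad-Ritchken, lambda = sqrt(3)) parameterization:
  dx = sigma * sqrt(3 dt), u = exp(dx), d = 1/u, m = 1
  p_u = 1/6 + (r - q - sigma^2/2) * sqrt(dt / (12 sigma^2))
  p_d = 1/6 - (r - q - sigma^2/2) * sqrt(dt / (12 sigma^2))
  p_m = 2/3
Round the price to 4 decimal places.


Answer: Price = V(0,0) = 0.1939

Derivation:
dt = T/N = 1.000000; dx = sigma*sqrt(3*dt) = 0.588897
u = exp(dx) = 1.802000; d = 1/u = 0.554939
p_u = 0.126082, p_m = 0.666667, p_d = 0.207251
Discount per step: exp(-r*dt) = 0.961751
Stock lattice S(k, j) with j the centered position index:
  k=0: S(0,+0) = 0.8700
  k=1: S(1,-1) = 0.4828; S(1,+0) = 0.8700; S(1,+1) = 1.5677
  k=2: S(2,-2) = 0.2679; S(2,-1) = 0.4828; S(2,+0) = 0.8700; S(2,+1) = 1.5677; S(2,+2) = 2.8251
Terminal payoffs V(N, j) = max(S_T - K, 0):
  V(2,-2) = 0.000000; V(2,-1) = 0.000000; V(2,+0) = 0.090000; V(2,+1) = 0.787740; V(2,+2) = 2.045068
Backward induction: V(k, j) = exp(-r*dt) * [p_u * V(k+1, j+1) + p_m * V(k+1, j) + p_d * V(k+1, j-1)]
  V(1,-1) = exp(-r*dt) * [p_u*0.090000 + p_m*0.000000 + p_d*0.000000] = 0.010913
  V(1,+0) = exp(-r*dt) * [p_u*0.787740 + p_m*0.090000 + p_d*0.000000] = 0.153226
  V(1,+1) = exp(-r*dt) * [p_u*2.045068 + p_m*0.787740 + p_d*0.090000] = 0.770997
  V(0,+0) = exp(-r*dt) * [p_u*0.770997 + p_m*0.153226 + p_d*0.010913] = 0.193910


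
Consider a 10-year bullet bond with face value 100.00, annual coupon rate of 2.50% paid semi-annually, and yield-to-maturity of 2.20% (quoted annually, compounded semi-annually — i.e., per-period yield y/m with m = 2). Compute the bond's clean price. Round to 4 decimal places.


Answer: Price = 102.6798

Derivation:
Coupon per period c = face * coupon_rate / m = 1.250000
Periods per year m = 2; per-period yield y/m = 0.011000
Number of cashflows N = 20
Cashflows (t years, CF_t, discount factor 1/(1+y/m)^(m*t), PV):
  t = 0.5000: CF_t = 1.250000, DF = 0.989120, PV = 1.236400
  t = 1.0000: CF_t = 1.250000, DF = 0.978358, PV = 1.222947
  t = 1.5000: CF_t = 1.250000, DF = 0.967713, PV = 1.209641
  t = 2.0000: CF_t = 1.250000, DF = 0.957184, PV = 1.196480
  t = 2.5000: CF_t = 1.250000, DF = 0.946769, PV = 1.183462
  t = 3.0000: CF_t = 1.250000, DF = 0.936468, PV = 1.170585
  t = 3.5000: CF_t = 1.250000, DF = 0.926279, PV = 1.157849
  t = 4.0000: CF_t = 1.250000, DF = 0.916201, PV = 1.145251
  t = 4.5000: CF_t = 1.250000, DF = 0.906232, PV = 1.132791
  t = 5.0000: CF_t = 1.250000, DF = 0.896372, PV = 1.120465
  t = 5.5000: CF_t = 1.250000, DF = 0.886620, PV = 1.108274
  t = 6.0000: CF_t = 1.250000, DF = 0.876973, PV = 1.096216
  t = 6.5000: CF_t = 1.250000, DF = 0.867431, PV = 1.084289
  t = 7.0000: CF_t = 1.250000, DF = 0.857993, PV = 1.072491
  t = 7.5000: CF_t = 1.250000, DF = 0.848658, PV = 1.060822
  t = 8.0000: CF_t = 1.250000, DF = 0.839424, PV = 1.049280
  t = 8.5000: CF_t = 1.250000, DF = 0.830291, PV = 1.037864
  t = 9.0000: CF_t = 1.250000, DF = 0.821257, PV = 1.026572
  t = 9.5000: CF_t = 1.250000, DF = 0.812322, PV = 1.015402
  t = 10.0000: CF_t = 101.250000, DF = 0.803483, PV = 81.352690
Price P = sum_t PV_t = 102.679772


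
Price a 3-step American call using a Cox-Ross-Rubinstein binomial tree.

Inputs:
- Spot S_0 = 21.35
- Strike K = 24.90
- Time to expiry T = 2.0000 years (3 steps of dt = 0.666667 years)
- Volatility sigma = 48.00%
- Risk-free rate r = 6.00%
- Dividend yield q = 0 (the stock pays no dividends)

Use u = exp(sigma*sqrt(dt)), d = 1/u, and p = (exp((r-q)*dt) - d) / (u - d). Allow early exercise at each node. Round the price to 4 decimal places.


Answer: Price = V(0,0) = 5.6804

Derivation:
dt = T/N = 0.666667
u = exp(sigma*sqrt(dt)) = 1.479817; d = 1/u = 0.675759
p = (exp((r-q)*dt) - d) / (u - d) = 0.454012
Discount per step: exp(-r*dt) = 0.960789
Stock lattice S(k, i) with i counting down-moves:
  k=0: S(0,0) = 21.3500
  k=1: S(1,0) = 31.5941; S(1,1) = 14.4275
  k=2: S(2,0) = 46.7535; S(2,1) = 21.3500; S(2,2) = 9.7495
  k=3: S(3,0) = 69.1866; S(3,1) = 31.5941; S(3,2) = 14.4275; S(3,3) = 6.5883
Terminal payoffs V(N, i) = max(S_T - K, 0):
  V(3,0) = 44.286573; V(3,1) = 6.694091; V(3,2) = 0.000000; V(3,3) = 0.000000
Backward induction: V(k, i) = exp(-r*dt) * [p * V(k+1, i) + (1-p) * V(k+1, i+1)]; then take max(V_cont, immediate exercise) for American.
  V(2,0) = exp(-r*dt) * [p*44.286573 + (1-p)*6.694091] = 22.829812; exercise = 21.853469; V(2,0) = max -> 22.829812
  V(2,1) = exp(-r*dt) * [p*6.694091 + (1-p)*0.000000] = 2.920026; exercise = 0.000000; V(2,1) = max -> 2.920026
  V(2,2) = exp(-r*dt) * [p*0.000000 + (1-p)*0.000000] = 0.000000; exercise = 0.000000; V(2,2) = max -> 0.000000
  V(1,0) = exp(-r*dt) * [p*22.829812 + (1-p)*2.920026] = 11.490369; exercise = 6.694091; V(1,0) = max -> 11.490369
  V(1,1) = exp(-r*dt) * [p*2.920026 + (1-p)*0.000000] = 1.273743; exercise = 0.000000; V(1,1) = max -> 1.273743
  V(0,0) = exp(-r*dt) * [p*11.490369 + (1-p)*1.273743] = 5.680389; exercise = 0.000000; V(0,0) = max -> 5.680389


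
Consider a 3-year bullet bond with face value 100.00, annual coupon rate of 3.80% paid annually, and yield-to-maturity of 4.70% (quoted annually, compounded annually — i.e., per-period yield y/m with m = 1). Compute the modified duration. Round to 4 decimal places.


Coupon per period c = face * coupon_rate / m = 3.800000
Periods per year m = 1; per-period yield y/m = 0.047000
Number of cashflows N = 3
Cashflows (t years, CF_t, discount factor 1/(1+y/m)^(m*t), PV):
  t = 1.0000: CF_t = 3.800000, DF = 0.955110, PV = 3.629417
  t = 2.0000: CF_t = 3.800000, DF = 0.912235, PV = 3.466492
  t = 3.0000: CF_t = 103.800000, DF = 0.871284, PV = 90.439324
Price P = sum_t PV_t = 97.535234
First compute Macaulay numerator sum_t t * PV_t:
  t * PV_t at t = 1.0000: 3.629417
  t * PV_t at t = 2.0000: 6.932984
  t * PV_t at t = 3.0000: 271.317973
Macaulay duration D = 281.880374 / 97.535234 = 2.890036
Modified duration = D / (1 + y/m) = 2.890036 / (1 + 0.047000) = 2.760302

Answer: Modified duration = 2.7603


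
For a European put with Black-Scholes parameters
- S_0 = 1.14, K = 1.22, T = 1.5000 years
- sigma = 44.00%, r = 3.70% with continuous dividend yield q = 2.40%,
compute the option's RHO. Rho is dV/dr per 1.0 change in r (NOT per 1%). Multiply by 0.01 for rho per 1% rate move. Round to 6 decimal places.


d1 = 0.1797728838; d2 = -0.3591148596
phi(d1) = 0.3925475204; exp(-qT) = 0.9646402935; exp(-rT) = 0.9460120237
N(-d2) = 0.6402454172
Rho = -K*T*exp(-rT)*N(-d2) = -1.2200 * 1.5000 * 0.9460120237 * 0.6402454172 = -1.108394

Answer: Rho = -1.108394


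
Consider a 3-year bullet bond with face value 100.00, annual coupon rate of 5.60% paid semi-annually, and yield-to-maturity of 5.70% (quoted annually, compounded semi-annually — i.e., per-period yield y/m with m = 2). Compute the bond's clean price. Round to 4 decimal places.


Answer: Price = 99.7278

Derivation:
Coupon per period c = face * coupon_rate / m = 2.800000
Periods per year m = 2; per-period yield y/m = 0.028500
Number of cashflows N = 6
Cashflows (t years, CF_t, discount factor 1/(1+y/m)^(m*t), PV):
  t = 0.5000: CF_t = 2.800000, DF = 0.972290, PV = 2.722411
  t = 1.0000: CF_t = 2.800000, DF = 0.945347, PV = 2.646973
  t = 1.5000: CF_t = 2.800000, DF = 0.919152, PV = 2.573624
  t = 2.0000: CF_t = 2.800000, DF = 0.893682, PV = 2.502308
  t = 2.5000: CF_t = 2.800000, DF = 0.868917, PV = 2.432969
  t = 3.0000: CF_t = 102.800000, DF = 0.844840, PV = 86.849503
Price P = sum_t PV_t = 99.727789


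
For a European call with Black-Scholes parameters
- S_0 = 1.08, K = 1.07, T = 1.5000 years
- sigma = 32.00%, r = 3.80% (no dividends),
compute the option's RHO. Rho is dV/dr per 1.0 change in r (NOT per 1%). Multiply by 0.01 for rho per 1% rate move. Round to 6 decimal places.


d1 = 0.3651331698; d2 = -0.0267851891
phi(d1) = 0.3732153616; exp(-qT) = 1.0000000000; exp(-rT) = 0.9445940694
N(d2) = 0.4893155332
Rho = K*T*exp(-rT)*N(d2) = 1.0700 * 1.5000 * 0.9445940694 * 0.4893155332 = 0.741838

Answer: Rho = 0.741838


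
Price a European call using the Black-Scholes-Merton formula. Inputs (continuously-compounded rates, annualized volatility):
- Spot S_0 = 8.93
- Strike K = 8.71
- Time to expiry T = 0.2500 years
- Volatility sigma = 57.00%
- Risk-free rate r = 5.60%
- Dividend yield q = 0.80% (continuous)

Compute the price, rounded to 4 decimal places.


Answer: Price = 1.1615

Derivation:
d1 = (ln(S/K) + (r - q + 0.5*sigma^2) * T) / (sigma * sqrt(T)) = 0.27213019
d2 = d1 - sigma * sqrt(T) = -0.01286981
exp(-rT) = 0.98609754; exp(-qT) = 0.99800200
C = S_0 * exp(-qT) * N(d1) - K * exp(-rT) * N(d2)
N(d1) = 0.60723904; N(d2) = 0.49486583
C = 8.9300 * 0.99800200 * 0.60723904 - 8.7100 * 0.98609754 * 0.49486583 = 1.1615


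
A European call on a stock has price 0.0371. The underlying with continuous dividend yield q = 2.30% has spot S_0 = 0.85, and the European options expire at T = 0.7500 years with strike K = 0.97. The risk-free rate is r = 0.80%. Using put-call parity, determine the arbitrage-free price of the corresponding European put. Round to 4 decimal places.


Answer: Put price = 0.1658

Derivation:
Put-call parity: C - P = S_0 * exp(-qT) - K * exp(-rT).
S_0 * exp(-qT) = 0.8500 * 0.98289793 = 0.83546324
K * exp(-rT) = 0.9700 * 0.99401796 = 0.96419743
P = C - S*exp(-qT) + K*exp(-rT)
P = 0.0371 - 0.83546324 + 0.96419743 = 0.1658


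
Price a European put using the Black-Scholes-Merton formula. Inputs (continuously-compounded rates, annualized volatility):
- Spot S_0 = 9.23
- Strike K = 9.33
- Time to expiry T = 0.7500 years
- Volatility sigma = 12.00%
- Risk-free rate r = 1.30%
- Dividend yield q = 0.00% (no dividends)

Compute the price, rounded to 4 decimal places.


Answer: Price = 0.3874

Derivation:
d1 = (ln(S/K) + (r - q + 0.5*sigma^2) * T) / (sigma * sqrt(T)) = 0.04208916
d2 = d1 - sigma * sqrt(T) = -0.06183389
exp(-rT) = 0.99029738; exp(-qT) = 1.00000000
P = K * exp(-rT) * N(-d2) - S_0 * exp(-qT) * N(-d1)
N(-d1) = 0.48321381; N(-d2) = 0.52465244
P = 9.3300 * 0.99029738 * 0.52465244 - 9.2300 * 1.00000000 * 0.48321381 = 0.3874


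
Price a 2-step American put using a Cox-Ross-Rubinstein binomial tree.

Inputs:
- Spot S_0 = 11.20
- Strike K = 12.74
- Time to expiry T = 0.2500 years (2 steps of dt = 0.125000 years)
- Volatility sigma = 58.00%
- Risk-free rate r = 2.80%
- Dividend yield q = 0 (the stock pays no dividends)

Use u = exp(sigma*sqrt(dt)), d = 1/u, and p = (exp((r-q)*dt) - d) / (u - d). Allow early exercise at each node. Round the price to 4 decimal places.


dt = T/N = 0.125000
u = exp(sigma*sqrt(dt)) = 1.227600; d = 1/u = 0.814598
p = (exp((r-q)*dt) - d) / (u - d) = 0.457403
Discount per step: exp(-r*dt) = 0.996506
Stock lattice S(k, i) with i counting down-moves:
  k=0: S(0,0) = 11.2000
  k=1: S(1,0) = 13.7491; S(1,1) = 9.1235
  k=2: S(2,0) = 16.8784; S(2,1) = 11.2000; S(2,2) = 7.4320
Terminal payoffs V(N, i) = max(K - S_T, 0):
  V(2,0) = 0.000000; V(2,1) = 1.540000; V(2,2) = 5.308023
Backward induction: V(k, i) = exp(-r*dt) * [p * V(k+1, i) + (1-p) * V(k+1, i+1)]; then take max(V_cont, immediate exercise) for American.
  V(1,0) = exp(-r*dt) * [p*0.000000 + (1-p)*1.540000] = 0.832680; exercise = 0.000000; V(1,0) = max -> 0.832680
  V(1,1) = exp(-r*dt) * [p*1.540000 + (1-p)*5.308023] = 3.571994; exercise = 3.616506; V(1,1) = max -> 3.616506
  V(0,0) = exp(-r*dt) * [p*0.832680 + (1-p)*3.616506] = 2.334989; exercise = 1.540000; V(0,0) = max -> 2.334989

Answer: Price = V(0,0) = 2.3350


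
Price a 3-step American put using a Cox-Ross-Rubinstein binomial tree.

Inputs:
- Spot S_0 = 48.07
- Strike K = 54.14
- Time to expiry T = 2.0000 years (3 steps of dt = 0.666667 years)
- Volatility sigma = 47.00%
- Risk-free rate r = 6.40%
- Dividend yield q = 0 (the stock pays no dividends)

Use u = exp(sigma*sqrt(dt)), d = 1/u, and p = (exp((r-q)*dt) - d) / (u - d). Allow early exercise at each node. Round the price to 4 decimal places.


Answer: Price = V(0,0) = 13.5768

Derivation:
dt = T/N = 0.666667
u = exp(sigma*sqrt(dt)) = 1.467783; d = 1/u = 0.681299
p = (exp((r-q)*dt) - d) / (u - d) = 0.460646
Discount per step: exp(-r*dt) = 0.958231
Stock lattice S(k, i) with i counting down-moves:
  k=0: S(0,0) = 48.0700
  k=1: S(1,0) = 70.5563; S(1,1) = 32.7501
  k=2: S(2,0) = 103.5614; S(2,1) = 48.0700; S(2,2) = 22.3126
  k=3: S(3,0) = 152.0058; S(3,1) = 70.5563; S(3,2) = 32.7501; S(3,3) = 15.2016
Terminal payoffs V(N, i) = max(K - S_T, 0):
  V(3,0) = 0.000000; V(3,1) = 0.000000; V(3,2) = 21.389937; V(3,3) = 38.938439
Backward induction: V(k, i) = exp(-r*dt) * [p * V(k+1, i) + (1-p) * V(k+1, i+1)]; then take max(V_cont, immediate exercise) for American.
  V(2,0) = exp(-r*dt) * [p*0.000000 + (1-p)*0.000000] = 0.000000; exercise = 0.000000; V(2,0) = max -> 0.000000
  V(2,1) = exp(-r*dt) * [p*0.000000 + (1-p)*21.389937] = 11.054871; exercise = 6.070000; V(2,1) = max -> 11.054871
  V(2,2) = exp(-r*dt) * [p*21.389937 + (1-p)*38.938439] = 29.566014; exercise = 31.827401; V(2,2) = max -> 31.827401
  V(1,0) = exp(-r*dt) * [p*0.000000 + (1-p)*11.054871] = 5.713442; exercise = 0.000000; V(1,0) = max -> 5.713442
  V(1,1) = exp(-r*dt) * [p*11.054871 + (1-p)*31.827401] = 21.328896; exercise = 21.389937; V(1,1) = max -> 21.389937
  V(0,0) = exp(-r*dt) * [p*5.713442 + (1-p)*21.389937] = 13.576813; exercise = 6.070000; V(0,0) = max -> 13.576813
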